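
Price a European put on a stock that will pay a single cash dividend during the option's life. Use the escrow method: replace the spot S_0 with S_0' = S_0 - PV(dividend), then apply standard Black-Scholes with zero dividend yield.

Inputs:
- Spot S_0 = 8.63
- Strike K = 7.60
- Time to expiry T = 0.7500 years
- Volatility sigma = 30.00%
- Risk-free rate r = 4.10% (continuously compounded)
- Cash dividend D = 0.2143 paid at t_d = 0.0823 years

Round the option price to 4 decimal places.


PV(D) = D * exp(-r * t_d) = 0.2143 * 0.99663139 = 0.21357811
S_0' = S_0 - PV(D) = 8.6300 - 0.21357811 = 8.41642189
d1 = (ln(S_0'/K) + (r + sigma^2/2)*T) / (sigma*sqrt(T)) = 0.64099943
d2 = d1 - sigma*sqrt(T) = 0.38119181
exp(-rT) = 0.96971797
N(-d1) = 0.26076153; N(-d2) = 0.35153046
P = K * exp(-rT) * N(-d2) - S_0' * N(-d1) = 7.6000 * 0.96971797 * 0.35153046 - 8.41642189 * 0.26076153 = 0.3961

Answer: Price = 0.3961


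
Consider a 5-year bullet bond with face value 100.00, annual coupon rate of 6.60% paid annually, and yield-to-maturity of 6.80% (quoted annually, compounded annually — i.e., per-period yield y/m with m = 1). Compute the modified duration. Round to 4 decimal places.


Answer: Modified duration = 4.1342

Derivation:
Coupon per period c = face * coupon_rate / m = 6.600000
Periods per year m = 1; per-period yield y/m = 0.068000
Number of cashflows N = 5
Cashflows (t years, CF_t, discount factor 1/(1+y/m)^(m*t), PV):
  t = 1.0000: CF_t = 6.600000, DF = 0.936330, PV = 6.179775
  t = 2.0000: CF_t = 6.600000, DF = 0.876713, PV = 5.786306
  t = 3.0000: CF_t = 6.600000, DF = 0.820892, PV = 5.417890
  t = 4.0000: CF_t = 6.600000, DF = 0.768626, PV = 5.072931
  t = 5.0000: CF_t = 106.600000, DF = 0.719687, PV = 76.718648
Price P = sum_t PV_t = 99.175550
First compute Macaulay numerator sum_t t * PV_t:
  t * PV_t at t = 1.0000: 6.179775
  t * PV_t at t = 2.0000: 11.572613
  t * PV_t at t = 3.0000: 16.253670
  t * PV_t at t = 4.0000: 20.291723
  t * PV_t at t = 5.0000: 383.593240
Macaulay duration D = 437.891021 / 99.175550 = 4.415312
Modified duration = D / (1 + y/m) = 4.415312 / (1 + 0.068000) = 4.134187


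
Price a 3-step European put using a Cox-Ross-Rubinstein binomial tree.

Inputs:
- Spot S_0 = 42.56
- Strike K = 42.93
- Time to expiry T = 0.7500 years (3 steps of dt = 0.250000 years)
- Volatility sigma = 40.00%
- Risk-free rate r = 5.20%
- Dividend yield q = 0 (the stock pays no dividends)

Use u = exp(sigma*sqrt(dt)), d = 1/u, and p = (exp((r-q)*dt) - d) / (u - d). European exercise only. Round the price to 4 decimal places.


dt = T/N = 0.250000
u = exp(sigma*sqrt(dt)) = 1.221403; d = 1/u = 0.818731
p = (exp((r-q)*dt) - d) / (u - d) = 0.482661
Discount per step: exp(-r*dt) = 0.987084
Stock lattice S(k, i) with i counting down-moves:
  k=0: S(0,0) = 42.5600
  k=1: S(1,0) = 51.9829; S(1,1) = 34.8452
  k=2: S(2,0) = 63.4921; S(2,1) = 42.5600; S(2,2) = 28.5288
  k=3: S(3,0) = 77.5494; S(3,1) = 51.9829; S(3,2) = 34.8452; S(3,3) = 23.3574
Terminal payoffs V(N, i) = max(K - S_T, 0):
  V(3,0) = 0.000000; V(3,1) = 0.000000; V(3,2) = 8.084819; V(3,3) = 19.572577
Backward induction: V(k, i) = exp(-r*dt) * [p * V(k+1, i) + (1-p) * V(k+1, i+1)].
  V(2,0) = exp(-r*dt) * [p*0.000000 + (1-p)*0.000000] = 0.000000
  V(2,1) = exp(-r*dt) * [p*0.000000 + (1-p)*8.084819] = 4.128570
  V(2,2) = exp(-r*dt) * [p*8.084819 + (1-p)*19.572577] = 13.846701
  V(1,0) = exp(-r*dt) * [p*0.000000 + (1-p)*4.128570] = 2.108283
  V(1,1) = exp(-r*dt) * [p*4.128570 + (1-p)*13.846701] = 9.037877
  V(0,0) = exp(-r*dt) * [p*2.108283 + (1-p)*9.037877] = 5.619699

Answer: Price = V(0,0) = 5.6197


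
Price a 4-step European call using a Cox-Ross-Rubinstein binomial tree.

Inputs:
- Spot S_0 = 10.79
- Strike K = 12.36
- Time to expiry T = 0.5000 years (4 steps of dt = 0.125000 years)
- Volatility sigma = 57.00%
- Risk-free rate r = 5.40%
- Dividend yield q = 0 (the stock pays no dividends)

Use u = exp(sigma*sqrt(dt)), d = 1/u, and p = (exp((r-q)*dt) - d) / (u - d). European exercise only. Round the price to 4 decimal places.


Answer: Price = V(0,0) = 1.3422

Derivation:
dt = T/N = 0.125000
u = exp(sigma*sqrt(dt)) = 1.223267; d = 1/u = 0.817483
p = (exp((r-q)*dt) - d) / (u - d) = 0.466479
Discount per step: exp(-r*dt) = 0.993273
Stock lattice S(k, i) with i counting down-moves:
  k=0: S(0,0) = 10.7900
  k=1: S(1,0) = 13.1991; S(1,1) = 8.8206
  k=2: S(2,0) = 16.1460; S(2,1) = 10.7900; S(2,2) = 7.2107
  k=3: S(3,0) = 19.7508; S(3,1) = 13.1991; S(3,2) = 8.8206; S(3,3) = 5.8946
  k=4: S(4,0) = 24.1606; S(4,1) = 16.1460; S(4,2) = 10.7900; S(4,3) = 7.2107; S(4,4) = 4.8188
Terminal payoffs V(N, i) = max(S_T - K, 0):
  V(4,0) = 11.800559; V(4,1) = 3.785973; V(4,2) = 0.000000; V(4,3) = 0.000000; V(4,4) = 0.000000
Backward induction: V(k, i) = exp(-r*dt) * [p * V(k+1, i) + (1-p) * V(k+1, i+1)].
  V(3,0) = exp(-r*dt) * [p*11.800559 + (1-p)*3.785973] = 7.473990
  V(3,1) = exp(-r*dt) * [p*3.785973 + (1-p)*0.000000] = 1.754196
  V(3,2) = exp(-r*dt) * [p*0.000000 + (1-p)*0.000000] = 0.000000
  V(3,3) = exp(-r*dt) * [p*0.000000 + (1-p)*0.000000] = 0.000000
  V(2,0) = exp(-r*dt) * [p*7.473990 + (1-p)*1.754196] = 4.392611
  V(2,1) = exp(-r*dt) * [p*1.754196 + (1-p)*0.000000] = 0.812791
  V(2,2) = exp(-r*dt) * [p*0.000000 + (1-p)*0.000000] = 0.000000
  V(1,0) = exp(-r*dt) * [p*4.392611 + (1-p)*0.812791] = 2.466001
  V(1,1) = exp(-r*dt) * [p*0.812791 + (1-p)*0.000000] = 0.376600
  V(0,0) = exp(-r*dt) * [p*2.466001 + (1-p)*0.376600] = 1.342171


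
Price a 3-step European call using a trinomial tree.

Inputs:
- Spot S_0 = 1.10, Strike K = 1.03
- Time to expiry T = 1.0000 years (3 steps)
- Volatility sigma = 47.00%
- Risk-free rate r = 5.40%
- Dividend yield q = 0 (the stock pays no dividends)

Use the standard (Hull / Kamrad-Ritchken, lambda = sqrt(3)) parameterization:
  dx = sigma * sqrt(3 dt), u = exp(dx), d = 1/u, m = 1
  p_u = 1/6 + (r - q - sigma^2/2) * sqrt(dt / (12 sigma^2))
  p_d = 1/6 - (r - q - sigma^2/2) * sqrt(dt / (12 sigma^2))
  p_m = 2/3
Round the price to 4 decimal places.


Answer: Price = V(0,0) = 0.2536

Derivation:
dt = T/N = 0.333333; dx = sigma*sqrt(3*dt) = 0.470000
u = exp(dx) = 1.599994; d = 1/u = 0.625002
p_u = 0.146649, p_m = 0.666667, p_d = 0.186684
Discount per step: exp(-r*dt) = 0.982161
Stock lattice S(k, j) with j the centered position index:
  k=0: S(0,+0) = 1.1000
  k=1: S(1,-1) = 0.6875; S(1,+0) = 1.1000; S(1,+1) = 1.7600
  k=2: S(2,-2) = 0.4297; S(2,-1) = 0.6875; S(2,+0) = 1.1000; S(2,+1) = 1.7600; S(2,+2) = 2.8160
  k=3: S(3,-3) = 0.2686; S(3,-2) = 0.4297; S(3,-1) = 0.6875; S(3,+0) = 1.1000; S(3,+1) = 1.7600; S(3,+2) = 2.8160; S(3,+3) = 4.5056
Terminal payoffs V(N, j) = max(S_T - K, 0):
  V(3,-3) = 0.000000; V(3,-2) = 0.000000; V(3,-1) = 0.000000; V(3,+0) = 0.070000; V(3,+1) = 0.729994; V(3,+2) = 1.785980; V(3,+3) = 3.475551
Backward induction: V(k, j) = exp(-r*dt) * [p_u * V(k+1, j+1) + p_m * V(k+1, j) + p_d * V(k+1, j-1)]
  V(2,-2) = exp(-r*dt) * [p_u*0.000000 + p_m*0.000000 + p_d*0.000000] = 0.000000
  V(2,-1) = exp(-r*dt) * [p_u*0.070000 + p_m*0.000000 + p_d*0.000000] = 0.010082
  V(2,+0) = exp(-r*dt) * [p_u*0.729994 + p_m*0.070000 + p_d*0.000000] = 0.150977
  V(2,+1) = exp(-r*dt) * [p_u*1.785980 + p_m*0.729994 + p_d*0.070000] = 0.748055
  V(2,+2) = exp(-r*dt) * [p_u*3.475551 + p_m*1.785980 + p_d*0.729994] = 1.803854
  V(1,-1) = exp(-r*dt) * [p_u*0.150977 + p_m*0.010082 + p_d*0.000000] = 0.028347
  V(1,+0) = exp(-r*dt) * [p_u*0.748055 + p_m*0.150977 + p_d*0.010082] = 0.208449
  V(1,+1) = exp(-r*dt) * [p_u*1.803854 + p_m*0.748055 + p_d*0.150977] = 0.777304
  V(0,+0) = exp(-r*dt) * [p_u*0.777304 + p_m*0.208449 + p_d*0.028347] = 0.253642


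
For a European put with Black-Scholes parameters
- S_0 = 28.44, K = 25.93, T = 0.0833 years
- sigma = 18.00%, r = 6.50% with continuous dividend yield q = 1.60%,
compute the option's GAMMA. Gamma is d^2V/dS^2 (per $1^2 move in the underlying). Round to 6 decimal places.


d1 = 1.8830613256; d2 = 1.8311101947
phi(d1) = 0.0677521889; exp(-qT) = 0.9986680878; exp(-rT) = 0.9946001320
Gamma = exp(-qT) * phi(d1) / (S * sigma * sqrt(T)) = 0.9986680878 * 0.0677521889 / (28.4400 * 0.1800 * 0.2886173938) = 0.045795

Answer: Gamma = 0.045795


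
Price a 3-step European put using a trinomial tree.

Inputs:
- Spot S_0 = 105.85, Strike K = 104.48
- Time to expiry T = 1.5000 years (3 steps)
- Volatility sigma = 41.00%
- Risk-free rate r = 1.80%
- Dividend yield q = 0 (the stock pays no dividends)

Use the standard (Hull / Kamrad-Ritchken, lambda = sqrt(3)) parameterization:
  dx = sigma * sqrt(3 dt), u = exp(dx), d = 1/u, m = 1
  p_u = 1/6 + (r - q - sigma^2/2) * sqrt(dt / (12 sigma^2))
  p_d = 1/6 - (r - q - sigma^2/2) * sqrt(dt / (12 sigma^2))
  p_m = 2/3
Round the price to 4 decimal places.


dt = T/N = 0.500000; dx = sigma*sqrt(3*dt) = 0.502145
u = exp(dx) = 1.652262; d = 1/u = 0.605231
p_u = 0.133783, p_m = 0.666667, p_d = 0.199551
Discount per step: exp(-r*dt) = 0.991040
Stock lattice S(k, j) with j the centered position index:
  k=0: S(0,+0) = 105.8500
  k=1: S(1,-1) = 64.0637; S(1,+0) = 105.8500; S(1,+1) = 174.8920
  k=2: S(2,-2) = 38.7733; S(2,-1) = 64.0637; S(2,+0) = 105.8500; S(2,+1) = 174.8920; S(2,+2) = 288.9674
  k=3: S(3,-3) = 23.4668; S(3,-2) = 38.7733; S(3,-1) = 64.0637; S(3,+0) = 105.8500; S(3,+1) = 174.8920; S(3,+2) = 288.9674; S(3,+3) = 477.4499
Terminal payoffs V(N, j) = max(K - S_T, 0):
  V(3,-3) = 81.013196; V(3,-2) = 65.706687; V(3,-1) = 40.416319; V(3,+0) = 0.000000; V(3,+1) = 0.000000; V(3,+2) = 0.000000; V(3,+3) = 0.000000
Backward induction: V(k, j) = exp(-r*dt) * [p_u * V(k+1, j+1) + p_m * V(k+1, j) + p_d * V(k+1, j-1)]
  V(2,-2) = exp(-r*dt) * [p_u*40.416319 + p_m*65.706687 + p_d*81.013196] = 64.791935
  V(2,-1) = exp(-r*dt) * [p_u*0.000000 + p_m*40.416319 + p_d*65.706687] = 39.697133
  V(2,+0) = exp(-r*dt) * [p_u*0.000000 + p_m*0.000000 + p_d*40.416319] = 7.992839
  V(2,+1) = exp(-r*dt) * [p_u*0.000000 + p_m*0.000000 + p_d*0.000000] = 0.000000
  V(2,+2) = exp(-r*dt) * [p_u*0.000000 + p_m*0.000000 + p_d*0.000000] = 0.000000
  V(1,-1) = exp(-r*dt) * [p_u*7.992839 + p_m*39.697133 + p_d*64.791935] = 40.100791
  V(1,+0) = exp(-r*dt) * [p_u*0.000000 + p_m*7.992839 + p_d*39.697133] = 13.131429
  V(1,+1) = exp(-r*dt) * [p_u*0.000000 + p_m*0.000000 + p_d*7.992839] = 1.580685
  V(0,+0) = exp(-r*dt) * [p_u*1.580685 + p_m*13.131429 + p_d*40.100791] = 16.815864

Answer: Price = V(0,0) = 16.8159


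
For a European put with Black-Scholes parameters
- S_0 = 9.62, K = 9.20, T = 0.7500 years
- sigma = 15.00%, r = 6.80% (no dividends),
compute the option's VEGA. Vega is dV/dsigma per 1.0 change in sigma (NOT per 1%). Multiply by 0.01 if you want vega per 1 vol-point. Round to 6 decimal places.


Answer: Vega = 2.411160

Derivation:
d1 = 0.8011949778; d2 = 0.6712911672
phi(d1) = 0.2894145385; exp(-qT) = 1.0000000000; exp(-rT) = 0.9502786705
Vega = S * exp(-qT) * phi(d1) * sqrt(T) = 9.6200 * 1.0000000000 * 0.2894145385 * 0.8660254038 = 2.411160


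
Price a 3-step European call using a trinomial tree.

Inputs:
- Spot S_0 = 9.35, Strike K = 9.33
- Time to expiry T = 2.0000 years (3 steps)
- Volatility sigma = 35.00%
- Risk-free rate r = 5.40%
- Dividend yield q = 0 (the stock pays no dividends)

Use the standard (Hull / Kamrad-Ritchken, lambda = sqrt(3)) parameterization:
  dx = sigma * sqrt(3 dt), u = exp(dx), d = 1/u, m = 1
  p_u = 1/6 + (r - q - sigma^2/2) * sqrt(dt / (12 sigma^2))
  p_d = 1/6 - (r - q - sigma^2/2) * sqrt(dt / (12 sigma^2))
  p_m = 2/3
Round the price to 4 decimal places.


dt = T/N = 0.666667; dx = sigma*sqrt(3*dt) = 0.494975
u = exp(dx) = 1.640457; d = 1/u = 0.609586
p_u = 0.161784, p_m = 0.666667, p_d = 0.171549
Discount per step: exp(-r*dt) = 0.964640
Stock lattice S(k, j) with j the centered position index:
  k=0: S(0,+0) = 9.3500
  k=1: S(1,-1) = 5.6996; S(1,+0) = 9.3500; S(1,+1) = 15.3383
  k=2: S(2,-2) = 3.4744; S(2,-1) = 5.6996; S(2,+0) = 9.3500; S(2,+1) = 15.3383; S(2,+2) = 25.1618
  k=3: S(3,-3) = 2.1180; S(3,-2) = 3.4744; S(3,-1) = 5.6996; S(3,+0) = 9.3500; S(3,+1) = 15.3383; S(3,+2) = 25.1618; S(3,+3) = 41.2768
Terminal payoffs V(N, j) = max(S_T - K, 0):
  V(3,-3) = 0.000000; V(3,-2) = 0.000000; V(3,-1) = 0.000000; V(3,+0) = 0.020000; V(3,+1) = 6.008271; V(3,+2) = 15.831771; V(3,+3) = 31.946799
Backward induction: V(k, j) = exp(-r*dt) * [p_u * V(k+1, j+1) + p_m * V(k+1, j) + p_d * V(k+1, j-1)]
  V(2,-2) = exp(-r*dt) * [p_u*0.000000 + p_m*0.000000 + p_d*0.000000] = 0.000000
  V(2,-1) = exp(-r*dt) * [p_u*0.020000 + p_m*0.000000 + p_d*0.000000] = 0.003121
  V(2,+0) = exp(-r*dt) * [p_u*6.008271 + p_m*0.020000 + p_d*0.000000] = 0.950534
  V(2,+1) = exp(-r*dt) * [p_u*15.831771 + p_m*6.008271 + p_d*0.020000] = 6.337954
  V(2,+2) = exp(-r*dt) * [p_u*31.946799 + p_m*15.831771 + p_d*6.008271] = 16.161311
  V(1,-1) = exp(-r*dt) * [p_u*0.950534 + p_m*0.003121 + p_d*0.000000] = 0.150351
  V(1,+0) = exp(-r*dt) * [p_u*6.337954 + p_m*0.950534 + p_d*0.003121] = 1.600923
  V(1,+1) = exp(-r*dt) * [p_u*16.161311 + p_m*6.337954 + p_d*0.950534] = 6.755387
  V(0,+0) = exp(-r*dt) * [p_u*6.755387 + p_m*1.600923 + p_d*0.150351] = 2.108694

Answer: Price = V(0,0) = 2.1087


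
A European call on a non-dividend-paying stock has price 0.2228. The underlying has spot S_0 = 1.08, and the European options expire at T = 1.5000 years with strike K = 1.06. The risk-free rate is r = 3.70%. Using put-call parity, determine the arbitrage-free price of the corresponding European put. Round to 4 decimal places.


Put-call parity: C - P = S_0 * exp(-qT) - K * exp(-rT).
S_0 * exp(-qT) = 1.0800 * 1.00000000 = 1.08000000
K * exp(-rT) = 1.0600 * 0.94601202 = 1.00277275
P = C - S*exp(-qT) + K*exp(-rT)
P = 0.2228 - 1.08000000 + 1.00277275 = 0.1456

Answer: Put price = 0.1456


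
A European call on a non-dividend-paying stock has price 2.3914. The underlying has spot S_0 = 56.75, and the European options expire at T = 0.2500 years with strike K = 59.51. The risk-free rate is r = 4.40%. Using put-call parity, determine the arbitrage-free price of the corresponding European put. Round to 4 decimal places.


Put-call parity: C - P = S_0 * exp(-qT) - K * exp(-rT).
S_0 * exp(-qT) = 56.7500 * 1.00000000 = 56.75000000
K * exp(-rT) = 59.5100 * 0.98906028 = 58.85897719
P = C - S*exp(-qT) + K*exp(-rT)
P = 2.3914 - 56.75000000 + 58.85897719 = 4.5004

Answer: Put price = 4.5004


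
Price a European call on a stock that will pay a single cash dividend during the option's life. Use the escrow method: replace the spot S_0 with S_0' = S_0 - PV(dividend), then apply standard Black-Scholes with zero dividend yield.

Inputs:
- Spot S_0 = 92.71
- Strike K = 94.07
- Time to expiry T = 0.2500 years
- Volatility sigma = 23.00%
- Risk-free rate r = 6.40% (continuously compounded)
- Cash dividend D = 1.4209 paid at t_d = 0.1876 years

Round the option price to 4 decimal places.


PV(D) = D * exp(-r * t_d) = 1.4209 * 0.98806539 = 1.40394211
S_0' = S_0 - PV(D) = 92.7100 - 1.40394211 = 91.30605789
d1 = (ln(S_0'/K) + (r + sigma^2/2)*T) / (sigma*sqrt(T)) = -0.06269173
d2 = d1 - sigma*sqrt(T) = -0.17769173
exp(-rT) = 0.98412732
N(d1) = 0.47500599; N(d2) = 0.42948254
C = S_0' * N(d1) - K * exp(-rT) * N(d2) = 91.30605789 * 0.47500599 - 94.0700 * 0.98412732 * 0.42948254 = 3.6108

Answer: Price = 3.6108


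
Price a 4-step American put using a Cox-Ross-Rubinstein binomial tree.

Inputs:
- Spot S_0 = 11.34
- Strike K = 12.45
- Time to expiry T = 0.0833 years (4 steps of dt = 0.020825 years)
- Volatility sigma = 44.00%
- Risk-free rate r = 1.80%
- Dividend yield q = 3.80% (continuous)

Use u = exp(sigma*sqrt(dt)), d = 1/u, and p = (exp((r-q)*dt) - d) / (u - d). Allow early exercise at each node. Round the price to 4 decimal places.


Answer: Price = V(0,0) = 1.3411

Derivation:
dt = T/N = 0.020825
u = exp(sigma*sqrt(dt)) = 1.065555; d = 1/u = 0.938478
p = (exp((r-q)*dt) - d) / (u - d) = 0.480855
Discount per step: exp(-r*dt) = 0.999625
Stock lattice S(k, i) with i counting down-moves:
  k=0: S(0,0) = 11.3400
  k=1: S(1,0) = 12.0834; S(1,1) = 10.6423
  k=2: S(2,0) = 12.8755; S(2,1) = 11.3400; S(2,2) = 9.9876
  k=3: S(3,0) = 13.7196; S(3,1) = 12.0834; S(3,2) = 10.6423; S(3,3) = 9.3731
  k=4: S(4,0) = 14.6190; S(4,1) = 12.8755; S(4,2) = 11.3400; S(4,3) = 9.9876; S(4,4) = 8.7965
Terminal payoffs V(N, i) = max(K - S_T, 0):
  V(4,0) = 0.000000; V(4,1) = 0.000000; V(4,2) = 1.110000; V(4,3) = 2.462397; V(4,4) = 3.653508
Backward induction: V(k, i) = exp(-r*dt) * [p * V(k+1, i) + (1-p) * V(k+1, i+1)]; then take max(V_cont, immediate exercise) for American.
  V(3,0) = exp(-r*dt) * [p*0.000000 + (1-p)*0.000000] = 0.000000; exercise = 0.000000; V(3,0) = max -> 0.000000
  V(3,1) = exp(-r*dt) * [p*0.000000 + (1-p)*1.110000] = 0.576036; exercise = 0.366606; V(3,1) = max -> 0.576036
  V(3,2) = exp(-r*dt) * [p*1.110000 + (1-p)*2.462397] = 1.811412; exercise = 1.807659; V(3,2) = max -> 1.811412
  V(3,3) = exp(-r*dt) * [p*2.462397 + (1-p)*3.653508] = 3.079602; exercise = 3.076854; V(3,3) = max -> 3.079602
  V(2,0) = exp(-r*dt) * [p*0.000000 + (1-p)*0.576036] = 0.298934; exercise = 0.000000; V(2,0) = max -> 0.298934
  V(2,1) = exp(-r*dt) * [p*0.576036 + (1-p)*1.811412] = 1.216919; exercise = 1.110000; V(2,1) = max -> 1.216919
  V(2,2) = exp(-r*dt) * [p*1.811412 + (1-p)*3.079602] = 2.468861; exercise = 2.462397; V(2,2) = max -> 2.468861
  V(1,0) = exp(-r*dt) * [p*0.298934 + (1-p)*1.216919] = 0.775211; exercise = 0.366606; V(1,0) = max -> 0.775211
  V(1,1) = exp(-r*dt) * [p*1.216919 + (1-p)*2.468861] = 1.866160; exercise = 1.807659; V(1,1) = max -> 1.866160
  V(0,0) = exp(-r*dt) * [p*0.775211 + (1-p)*1.866160] = 1.341069; exercise = 1.110000; V(0,0) = max -> 1.341069


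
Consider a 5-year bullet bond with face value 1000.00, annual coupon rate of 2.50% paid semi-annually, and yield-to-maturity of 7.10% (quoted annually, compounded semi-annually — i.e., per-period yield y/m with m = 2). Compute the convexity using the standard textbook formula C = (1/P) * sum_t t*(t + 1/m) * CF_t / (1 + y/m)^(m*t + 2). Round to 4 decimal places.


Coupon per period c = face * coupon_rate / m = 12.500000
Periods per year m = 2; per-period yield y/m = 0.035500
Number of cashflows N = 10
Cashflows (t years, CF_t, discount factor 1/(1+y/m)^(m*t), PV):
  t = 0.5000: CF_t = 12.500000, DF = 0.965717, PV = 12.071463
  t = 1.0000: CF_t = 12.500000, DF = 0.932609, PV = 11.657618
  t = 1.5000: CF_t = 12.500000, DF = 0.900637, PV = 11.257960
  t = 2.0000: CF_t = 12.500000, DF = 0.869760, PV = 10.872004
  t = 2.5000: CF_t = 12.500000, DF = 0.839942, PV = 10.499279
  t = 3.0000: CF_t = 12.500000, DF = 0.811147, PV = 10.139333
  t = 3.5000: CF_t = 12.500000, DF = 0.783338, PV = 9.791727
  t = 4.0000: CF_t = 12.500000, DF = 0.756483, PV = 9.456038
  t = 4.5000: CF_t = 12.500000, DF = 0.730549, PV = 9.131857
  t = 5.0000: CF_t = 1012.500000, DF = 0.705503, PV = 714.321957
Price P = sum_t PV_t = 809.199235
Convexity numerator sum_t t*(t + 1/m) * CF_t / (1+y/m)^(m*t + 2):
  t = 0.5000: term = 5.628980
  t = 1.0000: term = 16.308006
  t = 1.5000: term = 31.497838
  t = 2.0000: term = 50.696666
  t = 2.5000: term = 73.437951
  t = 3.0000: term = 99.288394
  t = 3.5000: term = 127.845993
  t = 4.0000: term = 158.738213
  t = 4.5000: term = 191.620247
  t = 5.0000: term = 18320.042927
Convexity = (1/P) * sum = 19075.105215 / 809.199235 = 23.572817

Answer: Convexity = 23.5728


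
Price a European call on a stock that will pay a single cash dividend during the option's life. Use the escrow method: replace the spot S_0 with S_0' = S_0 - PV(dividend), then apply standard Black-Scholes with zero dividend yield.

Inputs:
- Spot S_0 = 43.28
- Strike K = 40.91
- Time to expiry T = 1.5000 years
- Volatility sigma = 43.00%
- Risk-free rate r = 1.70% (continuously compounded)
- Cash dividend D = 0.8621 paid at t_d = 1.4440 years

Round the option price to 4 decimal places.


Answer: Price = 9.8862

Derivation:
PV(D) = D * exp(-r * t_d) = 0.8621 * 0.97575085 = 0.84119481
S_0' = S_0 - PV(D) = 43.2800 - 0.84119481 = 42.43880519
d1 = (ln(S_0'/K) + (r + sigma^2/2)*T) / (sigma*sqrt(T)) = 0.38140573
d2 = d1 - sigma*sqrt(T) = -0.14523456
exp(-rT) = 0.97482238
N(d1) = 0.64854890; N(d2) = 0.44226284
C = S_0' * N(d1) - K * exp(-rT) * N(d2) = 42.43880519 * 0.64854890 - 40.9100 * 0.97482238 * 0.44226284 = 9.8862


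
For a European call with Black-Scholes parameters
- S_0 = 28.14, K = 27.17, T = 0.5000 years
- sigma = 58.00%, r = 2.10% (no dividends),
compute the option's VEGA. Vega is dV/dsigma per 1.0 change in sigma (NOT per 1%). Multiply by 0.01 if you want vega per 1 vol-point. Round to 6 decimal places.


Answer: Vega = 7.551077

Derivation:
d1 = 0.3161953014; d2 = -0.0939266317
phi(d1) = 0.3794895315; exp(-qT) = 1.0000000000; exp(-rT) = 0.9895549326
Vega = S * exp(-qT) * phi(d1) * sqrt(T) = 28.1400 * 1.0000000000 * 0.3794895315 * 0.7071067812 = 7.551077


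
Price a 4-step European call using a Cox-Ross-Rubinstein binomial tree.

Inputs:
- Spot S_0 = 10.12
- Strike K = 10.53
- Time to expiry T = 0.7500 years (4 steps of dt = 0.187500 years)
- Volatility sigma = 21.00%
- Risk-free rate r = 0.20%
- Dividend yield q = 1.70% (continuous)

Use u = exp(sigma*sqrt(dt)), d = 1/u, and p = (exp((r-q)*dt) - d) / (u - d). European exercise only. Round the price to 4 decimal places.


Answer: Price = V(0,0) = 0.5237

Derivation:
dt = T/N = 0.187500
u = exp(sigma*sqrt(dt)) = 1.095195; d = 1/u = 0.913079
p = (exp((r-q)*dt) - d) / (u - d) = 0.461861
Discount per step: exp(-r*dt) = 0.999625
Stock lattice S(k, i) with i counting down-moves:
  k=0: S(0,0) = 10.1200
  k=1: S(1,0) = 11.0834; S(1,1) = 9.2404
  k=2: S(2,0) = 12.1385; S(2,1) = 10.1200; S(2,2) = 8.4372
  k=3: S(3,0) = 13.2940; S(3,1) = 11.0834; S(3,2) = 9.2404; S(3,3) = 7.7038
  k=4: S(4,0) = 14.5595; S(4,1) = 12.1385; S(4,2) = 10.1200; S(4,3) = 8.4372; S(4,4) = 7.0342
Terminal payoffs V(N, i) = max(S_T - K, 0):
  V(4,0) = 4.029509; V(4,1) = 1.608461; V(4,2) = 0.000000; V(4,3) = 0.000000; V(4,4) = 0.000000
Backward induction: V(k, i) = exp(-r*dt) * [p * V(k+1, i) + (1-p) * V(k+1, i+1)].
  V(3,0) = exp(-r*dt) * [p*4.029509 + (1-p)*1.608461] = 2.725626
  V(3,1) = exp(-r*dt) * [p*1.608461 + (1-p)*0.000000] = 0.742606
  V(3,2) = exp(-r*dt) * [p*0.000000 + (1-p)*0.000000] = 0.000000
  V(3,3) = exp(-r*dt) * [p*0.000000 + (1-p)*0.000000] = 0.000000
  V(2,0) = exp(-r*dt) * [p*2.725626 + (1-p)*0.742606] = 1.657863
  V(2,1) = exp(-r*dt) * [p*0.742606 + (1-p)*0.000000] = 0.342852
  V(2,2) = exp(-r*dt) * [p*0.000000 + (1-p)*0.000000] = 0.000000
  V(1,0) = exp(-r*dt) * [p*1.657863 + (1-p)*0.342852] = 0.949848
  V(1,1) = exp(-r*dt) * [p*0.342852 + (1-p)*0.000000] = 0.158291
  V(0,0) = exp(-r*dt) * [p*0.949848 + (1-p)*0.158291] = 0.523683


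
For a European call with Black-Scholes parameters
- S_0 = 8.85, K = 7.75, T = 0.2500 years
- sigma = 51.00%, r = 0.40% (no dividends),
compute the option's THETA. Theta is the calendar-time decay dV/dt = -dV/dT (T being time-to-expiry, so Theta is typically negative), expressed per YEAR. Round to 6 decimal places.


d1 = 0.6519102575; d2 = 0.3969102575
phi(d1) = 0.3225709958; exp(-qT) = 1.0000000000; exp(-rT) = 0.9990004998
Theta = -S*exp(-qT)*phi(d1)*sigma/(2*sqrt(T)) - r*K*exp(-rT)*N(d2) + q*S*exp(-qT)*N(d1)
N(d1) = 0.7427704663; N(d2) = 0.6542831801; sqrt(T) = 0.5000000000
Term 1 = -8.8500 * 1.0000000000 * 0.3225709958 * 0.5100 / (2 * 0.5000000000) = -1.4559241895
Term 2 = -0.0040 * 7.7500 * 0.9990004998 * 0.6542831801 = -0.0202625059
Term 3 = 0 (no dividend yield, q = 0)
Theta = -1.4559241895 + (-0.0202625059) + (0.0000000000) = -1.476187

Answer: Theta = -1.476187


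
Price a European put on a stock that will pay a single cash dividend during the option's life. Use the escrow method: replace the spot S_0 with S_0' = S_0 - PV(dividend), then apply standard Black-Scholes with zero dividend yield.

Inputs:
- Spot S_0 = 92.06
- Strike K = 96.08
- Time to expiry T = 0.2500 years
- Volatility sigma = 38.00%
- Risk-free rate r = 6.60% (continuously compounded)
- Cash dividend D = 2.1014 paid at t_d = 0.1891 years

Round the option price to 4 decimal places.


PV(D) = D * exp(-r * t_d) = 2.1014 * 0.98759696 = 2.07533625
S_0' = S_0 - PV(D) = 92.0600 - 2.07533625 = 89.98466375
d1 = (ln(S_0'/K) + (r + sigma^2/2)*T) / (sigma*sqrt(T)) = -0.16311539
d2 = d1 - sigma*sqrt(T) = -0.35311539
exp(-rT) = 0.98363538
N(-d1) = 0.56478621; N(-d2) = 0.63799903
P = K * exp(-rT) * N(-d2) - S_0' * N(-d1) = 96.0800 * 0.98363538 * 0.63799903 - 89.98466375 * 0.56478621 = 9.4737

Answer: Price = 9.4737


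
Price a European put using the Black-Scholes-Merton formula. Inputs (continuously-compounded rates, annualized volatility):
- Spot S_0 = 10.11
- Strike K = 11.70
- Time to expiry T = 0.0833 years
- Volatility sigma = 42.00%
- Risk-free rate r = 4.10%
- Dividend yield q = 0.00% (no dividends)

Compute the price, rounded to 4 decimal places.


d1 = (ln(S/K) + (r - q + 0.5*sigma^2) * T) / (sigma * sqrt(T)) = -1.11617080
d2 = d1 - sigma * sqrt(T) = -1.23739010
exp(-rT) = 0.99659053; exp(-qT) = 1.00000000
P = K * exp(-rT) * N(-d2) - S_0 * exp(-qT) * N(-d1)
N(-d1) = 0.86782548; N(-d2) = 0.89202885
P = 11.7000 * 0.99659053 * 0.89202885 - 10.1100 * 1.00000000 * 0.86782548 = 1.6274

Answer: Price = 1.6274


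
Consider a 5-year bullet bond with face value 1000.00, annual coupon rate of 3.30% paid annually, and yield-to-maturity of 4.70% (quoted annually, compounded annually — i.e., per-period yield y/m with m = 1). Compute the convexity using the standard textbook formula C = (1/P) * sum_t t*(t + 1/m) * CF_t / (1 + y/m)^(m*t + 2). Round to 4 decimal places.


Answer: Convexity = 25.0379

Derivation:
Coupon per period c = face * coupon_rate / m = 33.000000
Periods per year m = 1; per-period yield y/m = 0.047000
Number of cashflows N = 5
Cashflows (t years, CF_t, discount factor 1/(1+y/m)^(m*t), PV):
  t = 1.0000: CF_t = 33.000000, DF = 0.955110, PV = 31.518625
  t = 2.0000: CF_t = 33.000000, DF = 0.912235, PV = 30.103748
  t = 3.0000: CF_t = 33.000000, DF = 0.871284, PV = 28.752386
  t = 4.0000: CF_t = 33.000000, DF = 0.832172, PV = 27.461687
  t = 5.0000: CF_t = 1033.000000, DF = 0.794816, PV = 821.044910
Price P = sum_t PV_t = 938.881357
Convexity numerator sum_t t*(t + 1/m) * CF_t / (1+y/m)^(m*t + 2):
  t = 1.0000: term = 57.504773
  t = 2.0000: term = 164.770122
  t = 3.0000: term = 314.747129
  t = 4.0000: term = 501.030132
  t = 5.0000: term = 22469.572229
Convexity = (1/P) * sum = 23507.624385 / 938.881357 = 25.037907


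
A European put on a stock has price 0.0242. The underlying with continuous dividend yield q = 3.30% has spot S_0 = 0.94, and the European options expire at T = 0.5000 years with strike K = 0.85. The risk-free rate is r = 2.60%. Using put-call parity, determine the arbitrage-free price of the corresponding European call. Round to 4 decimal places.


Put-call parity: C - P = S_0 * exp(-qT) - K * exp(-rT).
S_0 * exp(-qT) = 0.9400 * 0.98363538 = 0.92461726
K * exp(-rT) = 0.8500 * 0.98708414 = 0.83902151
C = P + S*exp(-qT) - K*exp(-rT)
C = 0.0242 + 0.92461726 - 0.83902151 = 0.1098

Answer: Call price = 0.1098


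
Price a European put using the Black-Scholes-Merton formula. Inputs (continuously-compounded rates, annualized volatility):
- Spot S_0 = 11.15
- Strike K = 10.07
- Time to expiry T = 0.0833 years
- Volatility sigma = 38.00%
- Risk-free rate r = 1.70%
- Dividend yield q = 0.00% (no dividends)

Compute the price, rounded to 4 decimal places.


d1 = (ln(S/K) + (r - q + 0.5*sigma^2) * T) / (sigma * sqrt(T)) = 0.99666779
d2 = d1 - sigma * sqrt(T) = 0.88699318
exp(-rT) = 0.99858490; exp(-qT) = 1.00000000
P = K * exp(-rT) * N(-d2) - S_0 * exp(-qT) * N(-d1)
N(-d1) = 0.15946289; N(-d2) = 0.18754129
P = 10.0700 * 0.99858490 * 0.18754129 - 11.1500 * 1.00000000 * 0.15946289 = 0.1079

Answer: Price = 0.1079


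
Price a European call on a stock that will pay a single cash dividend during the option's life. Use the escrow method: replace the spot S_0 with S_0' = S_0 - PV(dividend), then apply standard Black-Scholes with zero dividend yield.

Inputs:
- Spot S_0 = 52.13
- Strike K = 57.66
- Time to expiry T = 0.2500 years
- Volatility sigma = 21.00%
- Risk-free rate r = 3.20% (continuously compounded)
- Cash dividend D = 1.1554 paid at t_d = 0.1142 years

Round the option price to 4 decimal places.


Answer: Price = 0.3913

Derivation:
PV(D) = D * exp(-r * t_d) = 1.1554 * 0.99635227 = 1.15118541
S_0' = S_0 - PV(D) = 52.1300 - 1.15118541 = 50.97881459
d1 = (ln(S_0'/K) + (r + sigma^2/2)*T) / (sigma*sqrt(T)) = -1.04420044
d2 = d1 - sigma*sqrt(T) = -1.14920044
exp(-rT) = 0.99203191
N(d1) = 0.14819633; N(d2) = 0.12523667
C = S_0' * N(d1) - K * exp(-rT) * N(d2) = 50.97881459 * 0.14819633 - 57.6600 * 0.99203191 * 0.12523667 = 0.3913


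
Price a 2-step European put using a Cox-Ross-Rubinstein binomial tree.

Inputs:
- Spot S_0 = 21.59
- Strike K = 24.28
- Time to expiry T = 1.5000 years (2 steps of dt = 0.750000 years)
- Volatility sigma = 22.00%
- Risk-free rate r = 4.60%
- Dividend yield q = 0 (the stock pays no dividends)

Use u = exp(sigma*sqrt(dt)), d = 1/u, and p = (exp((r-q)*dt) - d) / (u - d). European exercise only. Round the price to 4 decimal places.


Answer: Price = V(0,0) = 3.0946

Derivation:
dt = T/N = 0.750000
u = exp(sigma*sqrt(dt)) = 1.209885; d = 1/u = 0.826525
p = (exp((r-q)*dt) - d) / (u - d) = 0.544076
Discount per step: exp(-r*dt) = 0.966088
Stock lattice S(k, i) with i counting down-moves:
  k=0: S(0,0) = 21.5900
  k=1: S(1,0) = 26.1214; S(1,1) = 17.8447
  k=2: S(2,0) = 31.6039; S(2,1) = 21.5900; S(2,2) = 14.7491
Terminal payoffs V(N, i) = max(K - S_T, 0):
  V(2,0) = 0.000000; V(2,1) = 2.690000; V(2,2) = 9.530944
Backward induction: V(k, i) = exp(-r*dt) * [p * V(k+1, i) + (1-p) * V(k+1, i+1)].
  V(1,0) = exp(-r*dt) * [p*0.000000 + (1-p)*2.690000] = 1.184845
  V(1,1) = exp(-r*dt) * [p*2.690000 + (1-p)*9.530944] = 5.611959
  V(0,0) = exp(-r*dt) * [p*1.184845 + (1-p)*5.611959] = 3.094643


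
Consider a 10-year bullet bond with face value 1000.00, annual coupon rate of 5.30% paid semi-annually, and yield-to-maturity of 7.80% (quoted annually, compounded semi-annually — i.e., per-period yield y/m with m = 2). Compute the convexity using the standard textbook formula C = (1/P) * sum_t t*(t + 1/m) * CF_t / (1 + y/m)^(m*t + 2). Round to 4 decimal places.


Answer: Convexity = 67.5021

Derivation:
Coupon per period c = face * coupon_rate / m = 26.500000
Periods per year m = 2; per-period yield y/m = 0.039000
Number of cashflows N = 20
Cashflows (t years, CF_t, discount factor 1/(1+y/m)^(m*t), PV):
  t = 0.5000: CF_t = 26.500000, DF = 0.962464, PV = 25.505294
  t = 1.0000: CF_t = 26.500000, DF = 0.926337, PV = 24.547924
  t = 1.5000: CF_t = 26.500000, DF = 0.891566, PV = 23.626491
  t = 2.0000: CF_t = 26.500000, DF = 0.858100, PV = 22.739645
  t = 2.5000: CF_t = 26.500000, DF = 0.825890, PV = 21.886088
  t = 3.0000: CF_t = 26.500000, DF = 0.794889, PV = 21.064570
  t = 3.5000: CF_t = 26.500000, DF = 0.765052, PV = 20.273888
  t = 4.0000: CF_t = 26.500000, DF = 0.736335, PV = 19.512885
  t = 4.5000: CF_t = 26.500000, DF = 0.708696, PV = 18.780448
  t = 5.0000: CF_t = 26.500000, DF = 0.682094, PV = 18.075503
  t = 5.5000: CF_t = 26.500000, DF = 0.656491, PV = 17.397020
  t = 6.0000: CF_t = 26.500000, DF = 0.631849, PV = 16.744003
  t = 6.5000: CF_t = 26.500000, DF = 0.608132, PV = 16.115499
  t = 7.0000: CF_t = 26.500000, DF = 0.585305, PV = 15.510586
  t = 7.5000: CF_t = 26.500000, DF = 0.563335, PV = 14.928379
  t = 8.0000: CF_t = 26.500000, DF = 0.542190, PV = 14.368026
  t = 8.5000: CF_t = 26.500000, DF = 0.521838, PV = 13.828707
  t = 9.0000: CF_t = 26.500000, DF = 0.502250, PV = 13.309631
  t = 9.5000: CF_t = 26.500000, DF = 0.483398, PV = 12.810040
  t = 10.0000: CF_t = 1026.500000, DF = 0.465253, PV = 477.582058
Price P = sum_t PV_t = 828.606685
Convexity numerator sum_t t*(t + 1/m) * CF_t / (1+y/m)^(m*t + 2):
  t = 0.5000: term = 11.813246
  t = 1.0000: term = 34.109468
  t = 1.5000: term = 65.658263
  t = 2.0000: term = 105.322848
  t = 2.5000: term = 152.054159
  t = 3.0000: term = 204.885296
  t = 3.5000: term = 262.926271
  t = 4.0000: term = 325.359059
  t = 4.5000: term = 391.432939
  t = 5.0000: term = 460.460093
  t = 5.5000: term = 531.811465
  t = 6.0000: term = 604.912857
  t = 6.5000: term = 679.241257
  t = 7.0000: term = 754.321379
  t = 7.5000: term = 829.722402
  t = 8.0000: term = 905.054914
  t = 8.5000: term = 979.968025
  t = 9.0000: term = 1054.146661
  t = 9.5000: term = 1127.309016
  t = 10.0000: term = 46452.191368
Convexity = (1/P) * sum = 55932.700986 / 828.606685 = 67.502112


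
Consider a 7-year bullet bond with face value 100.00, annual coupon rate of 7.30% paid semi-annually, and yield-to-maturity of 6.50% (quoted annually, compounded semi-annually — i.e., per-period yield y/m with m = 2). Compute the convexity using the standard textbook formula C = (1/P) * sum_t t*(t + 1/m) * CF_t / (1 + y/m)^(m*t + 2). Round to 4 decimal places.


Answer: Convexity = 36.6698

Derivation:
Coupon per period c = face * coupon_rate / m = 3.650000
Periods per year m = 2; per-period yield y/m = 0.032500
Number of cashflows N = 14
Cashflows (t years, CF_t, discount factor 1/(1+y/m)^(m*t), PV):
  t = 0.5000: CF_t = 3.650000, DF = 0.968523, PV = 3.535109
  t = 1.0000: CF_t = 3.650000, DF = 0.938037, PV = 3.423834
  t = 1.5000: CF_t = 3.650000, DF = 0.908510, PV = 3.316062
  t = 2.0000: CF_t = 3.650000, DF = 0.879913, PV = 3.211683
  t = 2.5000: CF_t = 3.650000, DF = 0.852216, PV = 3.110589
  t = 3.0000: CF_t = 3.650000, DF = 0.825391, PV = 3.012677
  t = 3.5000: CF_t = 3.650000, DF = 0.799410, PV = 2.917847
  t = 4.0000: CF_t = 3.650000, DF = 0.774247, PV = 2.826001
  t = 4.5000: CF_t = 3.650000, DF = 0.749876, PV = 2.737047
  t = 5.0000: CF_t = 3.650000, DF = 0.726272, PV = 2.650893
  t = 5.5000: CF_t = 3.650000, DF = 0.703411, PV = 2.567451
  t = 6.0000: CF_t = 3.650000, DF = 0.681270, PV = 2.486636
  t = 6.5000: CF_t = 3.650000, DF = 0.659826, PV = 2.408364
  t = 7.0000: CF_t = 103.650000, DF = 0.639056, PV = 66.238191
Price P = sum_t PV_t = 104.442383
Convexity numerator sum_t t*(t + 1/m) * CF_t / (1+y/m)^(m*t + 2):
  t = 0.5000: term = 1.658031
  t = 1.0000: term = 4.817524
  t = 1.5000: term = 9.331766
  t = 2.0000: term = 15.063383
  t = 2.5000: term = 21.883849
  t = 3.0000: term = 29.673015
  t = 3.5000: term = 38.318664
  t = 4.0000: term = 47.716081
  t = 4.5000: term = 57.767652
  t = 5.0000: term = 68.382478
  t = 5.5000: term = 79.476003
  t = 6.0000: term = 90.969672
  t = 6.5000: term = 102.790589
  t = 7.0000: term = 3262.027700
Convexity = (1/P) * sum = 3829.876407 / 104.442383 = 36.669753


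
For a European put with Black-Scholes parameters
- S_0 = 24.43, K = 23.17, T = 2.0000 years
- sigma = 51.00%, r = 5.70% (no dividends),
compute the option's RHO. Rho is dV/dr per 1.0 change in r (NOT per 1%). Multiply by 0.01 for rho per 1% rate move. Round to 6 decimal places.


d1 = 0.5921028606; d2 = -0.1291460562
phi(d1) = 0.3347968222; exp(-qT) = 1.0000000000; exp(-rT) = 0.8922579559
N(-d2) = 0.5513789602
Rho = -K*T*exp(-rT)*N(-d2) = -23.1700 * 2.0000 * 0.8922579559 * 0.5513789602 = -22.797995

Answer: Rho = -22.797995


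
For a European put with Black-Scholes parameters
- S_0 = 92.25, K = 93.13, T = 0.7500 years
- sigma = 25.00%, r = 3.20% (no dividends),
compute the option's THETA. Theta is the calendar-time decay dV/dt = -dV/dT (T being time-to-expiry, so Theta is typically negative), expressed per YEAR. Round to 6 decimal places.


d1 = 0.1752531333; d2 = -0.0412532176
phi(d1) = 0.3928625933; exp(-qT) = 1.0000000000; exp(-rT) = 0.9762857098
Theta = -S*exp(-qT)*phi(d1)*sigma/(2*sqrt(T)) + r*K*exp(-rT)*N(-d2) - q*S*exp(-qT)*N(-d1)
N(-d1) = 0.4304403680; N(-d2) = 0.5164529859; sqrt(T) = 0.8660254038
Term 1 = -92.2500 * 1.0000000000 * 0.3928625933 * 0.2500 / (2 * 0.8660254038) = -5.2310206596
Term 2 = 0.0320 * 93.1300 * 0.9762857098 * 0.5164529859 = 1.5026135693
Term 3 = 0 (no dividend yield, q = 0)
Theta = -5.2310206596 + (1.5026135693) + (0.0000000000) = -3.728407

Answer: Theta = -3.728407


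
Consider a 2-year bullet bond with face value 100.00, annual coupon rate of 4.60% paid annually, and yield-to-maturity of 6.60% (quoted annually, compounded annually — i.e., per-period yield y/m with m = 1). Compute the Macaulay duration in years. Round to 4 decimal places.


Answer: Macaulay duration = 1.9552 years

Derivation:
Coupon per period c = face * coupon_rate / m = 4.600000
Periods per year m = 1; per-period yield y/m = 0.066000
Number of cashflows N = 2
Cashflows (t years, CF_t, discount factor 1/(1+y/m)^(m*t), PV):
  t = 1.0000: CF_t = 4.600000, DF = 0.938086, PV = 4.315197
  t = 2.0000: CF_t = 104.600000, DF = 0.880006, PV = 92.048619
Price P = sum_t PV_t = 96.363816
Macaulay numerator sum_t t * PV_t:
  t * PV_t at t = 1.0000: 4.315197
  t * PV_t at t = 2.0000: 184.097237
Macaulay duration D = (sum_t t * PV_t) / P = 188.412434 / 96.363816 = 1.955220


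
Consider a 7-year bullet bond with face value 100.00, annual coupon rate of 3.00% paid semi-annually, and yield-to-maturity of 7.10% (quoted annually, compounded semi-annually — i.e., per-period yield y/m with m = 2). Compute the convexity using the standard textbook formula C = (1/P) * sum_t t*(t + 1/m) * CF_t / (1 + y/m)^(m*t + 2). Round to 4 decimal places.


Answer: Convexity = 42.1560

Derivation:
Coupon per period c = face * coupon_rate / m = 1.500000
Periods per year m = 2; per-period yield y/m = 0.035500
Number of cashflows N = 14
Cashflows (t years, CF_t, discount factor 1/(1+y/m)^(m*t), PV):
  t = 0.5000: CF_t = 1.500000, DF = 0.965717, PV = 1.448576
  t = 1.0000: CF_t = 1.500000, DF = 0.932609, PV = 1.398914
  t = 1.5000: CF_t = 1.500000, DF = 0.900637, PV = 1.350955
  t = 2.0000: CF_t = 1.500000, DF = 0.869760, PV = 1.304640
  t = 2.5000: CF_t = 1.500000, DF = 0.839942, PV = 1.259914
  t = 3.0000: CF_t = 1.500000, DF = 0.811147, PV = 1.216720
  t = 3.5000: CF_t = 1.500000, DF = 0.783338, PV = 1.175007
  t = 4.0000: CF_t = 1.500000, DF = 0.756483, PV = 1.134725
  t = 4.5000: CF_t = 1.500000, DF = 0.730549, PV = 1.095823
  t = 5.0000: CF_t = 1.500000, DF = 0.705503, PV = 1.058255
  t = 5.5000: CF_t = 1.500000, DF = 0.681316, PV = 1.021975
  t = 6.0000: CF_t = 1.500000, DF = 0.657959, PV = 0.986938
  t = 6.5000: CF_t = 1.500000, DF = 0.635402, PV = 0.953103
  t = 7.0000: CF_t = 101.500000, DF = 0.613619, PV = 62.282294
Price P = sum_t PV_t = 77.687838
Convexity numerator sum_t t*(t + 1/m) * CF_t / (1+y/m)^(m*t + 2):
  t = 0.5000: term = 0.675478
  t = 1.0000: term = 1.956961
  t = 1.5000: term = 3.779741
  t = 2.0000: term = 6.083600
  t = 2.5000: term = 8.812554
  t = 3.0000: term = 11.914607
  t = 3.5000: term = 15.341519
  t = 4.0000: term = 19.048586
  t = 4.5000: term = 22.994430
  t = 5.0000: term = 27.140804
  t = 5.5000: term = 31.452405
  t = 6.0000: term = 35.896691
  t = 6.5000: term = 40.443721
  t = 7.0000: term = 3049.465287
Convexity = (1/P) * sum = 3275.006383 / 77.687838 = 42.155973


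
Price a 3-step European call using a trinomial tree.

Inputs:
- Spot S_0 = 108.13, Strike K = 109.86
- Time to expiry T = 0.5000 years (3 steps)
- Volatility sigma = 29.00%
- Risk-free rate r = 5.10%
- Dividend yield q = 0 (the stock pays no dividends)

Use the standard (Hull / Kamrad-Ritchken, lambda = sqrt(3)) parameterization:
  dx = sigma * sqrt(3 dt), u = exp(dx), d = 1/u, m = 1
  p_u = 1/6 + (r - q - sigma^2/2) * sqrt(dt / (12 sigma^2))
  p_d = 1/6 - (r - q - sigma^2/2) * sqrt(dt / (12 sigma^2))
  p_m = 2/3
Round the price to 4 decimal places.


dt = T/N = 0.166667; dx = sigma*sqrt(3*dt) = 0.205061
u = exp(dx) = 1.227600; d = 1/u = 0.814598
p_u = 0.170304, p_m = 0.666667, p_d = 0.163030
Discount per step: exp(-r*dt) = 0.991536
Stock lattice S(k, j) with j the centered position index:
  k=0: S(0,+0) = 108.1300
  k=1: S(1,-1) = 88.0824; S(1,+0) = 108.1300; S(1,+1) = 132.7404
  k=2: S(2,-2) = 71.7518; S(2,-1) = 88.0824; S(2,+0) = 108.1300; S(2,+1) = 132.7404; S(2,+2) = 162.9521
  k=3: S(3,-3) = 58.4488; S(3,-2) = 71.7518; S(3,-1) = 88.0824; S(3,+0) = 108.1300; S(3,+1) = 132.7404; S(3,+2) = 162.9521; S(3,+3) = 200.0400
Terminal payoffs V(N, j) = max(S_T - K, 0):
  V(3,-3) = 0.000000; V(3,-2) = 0.000000; V(3,-1) = 0.000000; V(3,+0) = 0.000000; V(3,+1) = 22.880378; V(3,+2) = 53.092075; V(3,+3) = 90.179952
Backward induction: V(k, j) = exp(-r*dt) * [p_u * V(k+1, j+1) + p_m * V(k+1, j) + p_d * V(k+1, j-1)]
  V(2,-2) = exp(-r*dt) * [p_u*0.000000 + p_m*0.000000 + p_d*0.000000] = 0.000000
  V(2,-1) = exp(-r*dt) * [p_u*0.000000 + p_m*0.000000 + p_d*0.000000] = 0.000000
  V(2,+0) = exp(-r*dt) * [p_u*22.880378 + p_m*0.000000 + p_d*0.000000] = 3.863634
  V(2,+1) = exp(-r*dt) * [p_u*53.092075 + p_m*22.880378 + p_d*0.000000] = 24.089732
  V(2,+2) = exp(-r*dt) * [p_u*90.179952 + p_m*53.092075 + p_d*22.880378] = 54.021740
  V(1,-1) = exp(-r*dt) * [p_u*3.863634 + p_m*0.000000 + p_d*0.000000] = 0.652422
  V(1,+0) = exp(-r*dt) * [p_u*24.089732 + p_m*3.863634 + p_d*0.000000] = 6.621804
  V(1,+1) = exp(-r*dt) * [p_u*54.021740 + p_m*24.089732 + p_d*3.863634] = 25.670684
  V(0,+0) = exp(-r*dt) * [p_u*25.670684 + p_m*6.621804 + p_d*0.652422] = 8.817447

Answer: Price = V(0,0) = 8.8174
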